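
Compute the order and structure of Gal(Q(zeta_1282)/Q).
|Gal(Q(zeta_1282)/Q)| = phi(1282) = 640; group ≅ (Z/1282Z)^* ≅ Z/640Z

The n-th cyclotomic polynomial Φ_1282(x) is the minimal polynomial of zeta_1282 over Q and has degree phi(1282) = 640. So Q(zeta_1282) is a degree-640 Galois extension with Galois group (Z/1282Z)^*. By CRT, (Z/1282Z)^* ≅ (Z/2Z)^* × (Z/641Z)^*. Each prime-power unit group is (Z/2Z)^* ≅ trivial group (order 1); (Z/641Z)^* ≅ Z/640Z. Hence Gal(Q(zeta_1282)/Q) ≅ Z/640Z.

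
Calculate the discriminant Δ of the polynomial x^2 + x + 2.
Δ = -7

For a quadratic a x^2 + b x + c the discriminant is Δ = b^2 - 4ac = (1)^2 - 4*(1)*(2) = 1 - (8) = -7.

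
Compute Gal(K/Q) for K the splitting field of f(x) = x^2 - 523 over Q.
Gal(K/Q) = Z/2Z (cyclic of order 2)

x^2 - 523 is irreducible over Q since 523 is not a rational square. The splitting field Q(sqrt(523)) has degree 2 over Q, and its unique nontrivial automorphism is sqrt(523) ↦ -sqrt(523). Hence Gal(Q(sqrt(523))/Q) = Z/2Z.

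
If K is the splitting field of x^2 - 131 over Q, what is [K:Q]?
[K:Q] = 2

The polynomial x^2 - 131 is irreducible over Q since 131 is not a perfect square. Its splitting field is Q(sqrt(131)), which has degree 2 over Q.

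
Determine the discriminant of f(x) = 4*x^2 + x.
Δ = 1

For a quadratic a x^2 + b x + c the discriminant is Δ = b^2 - 4ac = (1)^2 - 4*(4)*(0) = 1 - (0) = 1.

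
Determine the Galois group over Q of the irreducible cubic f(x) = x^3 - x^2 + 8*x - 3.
Gal(K/Q) = S_3 (symmetric group of order 6)

Compute the discriminant of x^3 + (-1)*x^2 + (8)*x + (-3): Δ = -1807. Since Δ is not a rational square, the Galois group is not contained in A_3; it must be the full S_3 (irreducibility of the cubic rules out anything smaller).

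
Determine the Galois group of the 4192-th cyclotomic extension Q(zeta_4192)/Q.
|Gal(Q(zeta_4192)/Q)| = phi(4192) = 2080; group ≅ (Z/4192Z)^* ≅ Z/2Z × Z/8Z × Z/130Z

The n-th cyclotomic polynomial Φ_4192(x) is the minimal polynomial of zeta_4192 over Q and has degree phi(4192) = 2080. So Q(zeta_4192) is a degree-2080 Galois extension with Galois group (Z/4192Z)^*. By CRT, (Z/4192Z)^* ≅ (Z/32Z)^* × (Z/131Z)^*. Each prime-power unit group is (Z/32Z)^* ≅ Z/2Z × Z/8Z; (Z/131Z)^* ≅ Z/130Z. Hence Gal(Q(zeta_4192)/Q) ≅ Z/2Z × Z/8Z × Z/130Z.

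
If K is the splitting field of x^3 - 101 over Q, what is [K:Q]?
[K:Q] = 6

x^3 - 101 has one real root r = 101^(1/3) and two complex roots r*zeta_3, r*zeta_3^2 where zeta_3 = e^(2*pi*i/3). The splitting field is Q(r, zeta_3). [Q(r):Q] = 3 and [Q(zeta_3):Q] = 2 with gcd = 1, so [Q(r, zeta_3):Q] = 3 * 2 = 6.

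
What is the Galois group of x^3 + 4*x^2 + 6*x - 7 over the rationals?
Gal(K/Q) = S_3 (symmetric group of order 6)

Compute the discriminant of x^3 + (4)*x^2 + (6)*x + (-7): Δ = -2843. Since Δ is not a rational square, the Galois group is not contained in A_3; it must be the full S_3 (irreducibility of the cubic rules out anything smaller).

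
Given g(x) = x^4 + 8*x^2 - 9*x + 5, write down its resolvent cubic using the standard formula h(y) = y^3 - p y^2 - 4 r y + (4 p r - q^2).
h(y) = y^3 - 8*y^2 - 20*y + 79

Identify coefficients: p = 8, q = -9, r = 5.
Plug into h(y) = y^3 - p y^2 - 4 r y + (4 p r - q^2):
  h(y) = y^3 - (8) y^2 - 4*(5) y + (4*(8)*(5) - (-9)^2)
       = y^3 + (-8) y^2 + (-20) y + (79).
Simplifying: h(y) = y^3 - 8*y^2 - 20*y + 79.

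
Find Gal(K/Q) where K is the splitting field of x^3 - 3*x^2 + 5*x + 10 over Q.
Gal(K/Q) = S_3 (symmetric group of order 6)

Compute the discriminant of x^3 + (-3)*x^2 + (5)*x + (10): Δ = -4595. Since Δ is not a rational square, the Galois group is not contained in A_3; it must be the full S_3 (irreducibility of the cubic rules out anything smaller).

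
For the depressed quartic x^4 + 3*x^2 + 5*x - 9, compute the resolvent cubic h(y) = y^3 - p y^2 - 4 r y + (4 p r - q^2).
h(y) = y^3 - 3*y^2 + 36*y - 133

Identify coefficients: p = 3, q = 5, r = -9.
Plug into h(y) = y^3 - p y^2 - 4 r y + (4 p r - q^2):
  h(y) = y^3 - (3) y^2 - 4*(-9) y + (4*(3)*(-9) - (5)^2)
       = y^3 + (-3) y^2 + (36) y + (-133).
Simplifying: h(y) = y^3 - 3*y^2 + 36*y - 133.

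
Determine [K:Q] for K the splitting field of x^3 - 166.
[K:Q] = 6

x^3 - 166 has one real root r = 166^(1/3) and two complex roots r*zeta_3, r*zeta_3^2 where zeta_3 = e^(2*pi*i/3). The splitting field is Q(r, zeta_3). [Q(r):Q] = 3 and [Q(zeta_3):Q] = 2 with gcd = 1, so [Q(r, zeta_3):Q] = 3 * 2 = 6.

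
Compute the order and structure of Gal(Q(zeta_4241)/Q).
|Gal(Q(zeta_4241)/Q)| = phi(4241) = 4240; group ≅ (Z/4241Z)^* ≅ Z/4240Z

The n-th cyclotomic polynomial Φ_4241(x) is the minimal polynomial of zeta_4241 over Q and has degree phi(4241) = 4240. So Q(zeta_4241) is a degree-4240 Galois extension with Galois group (Z/4241Z)^*. (Z/4241Z)^* is cyclic since 4241 is an odd prime power (or 4). Hence Gal(Q(zeta_4241)/Q) ≅ Z/4240Z.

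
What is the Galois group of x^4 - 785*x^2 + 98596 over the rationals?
Gal(K/Q) = Z/2Z (cyclic of order 2)

f factors as (x^2 - 628)(x^2 - 157), so the splitting field is K = Q(sqrt(628), sqrt(157)). The squarefree part of 628 is 157 and the squarefree part of 157 is also 157, so sqrt(628) and sqrt(157) are both rational multiples of sqrt(157). Hence Q(sqrt(628)) = Q(sqrt(157)) = Q(sqrt(157)), and the splitting field collapses to a single degree-2 extension with Galois group Z/2Z.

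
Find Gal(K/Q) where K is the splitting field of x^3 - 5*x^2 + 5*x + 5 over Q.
Gal(K/Q) = S_3 (symmetric group of order 6)

Compute the discriminant of x^3 + (-5)*x^2 + (5)*x + (5): Δ = -300. Since Δ is not a rational square, the Galois group is not contained in A_3; it must be the full S_3 (irreducibility of the cubic rules out anything smaller).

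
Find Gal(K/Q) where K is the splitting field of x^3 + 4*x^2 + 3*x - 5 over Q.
Gal(K/Q) = S_3 (symmetric group of order 6)

Compute the discriminant of x^3 + (4)*x^2 + (3)*x + (-5): Δ = -439. Since Δ is not a rational square, the Galois group is not contained in A_3; it must be the full S_3 (irreducibility of the cubic rules out anything smaller).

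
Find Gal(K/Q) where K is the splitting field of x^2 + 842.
Gal(K/Q) = Z/2Z (cyclic of order 2)

x^2 + 842 is irreducible over Q since -842 is not a rational square. The splitting field Q(sqrt(-842)) has degree 2 over Q, and its unique nontrivial automorphism is sqrt(-842) ↦ -sqrt(-842). Hence Gal(Q(sqrt(-842))/Q) = Z/2Z.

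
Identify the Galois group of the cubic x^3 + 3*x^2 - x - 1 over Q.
Gal(K/Q) = S_3 (symmetric group of order 6)

Compute the discriminant of x^3 + (3)*x^2 + (-1)*x + (-1): Δ = 148. Since Δ is not a rational square, the Galois group is not contained in A_3; it must be the full S_3 (irreducibility of the cubic rules out anything smaller).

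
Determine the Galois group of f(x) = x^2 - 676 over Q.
Gal(K/Q) = trivial group (order 1)

x^2 - 676 factors as (x - 26)(x + 26) over Q, so its splitting field is Q itself and the Galois group is trivial.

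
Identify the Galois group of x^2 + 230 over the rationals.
Gal(K/Q) = Z/2Z (cyclic of order 2)

x^2 + 230 is irreducible over Q since -230 is not a rational square. The splitting field Q(sqrt(-230)) has degree 2 over Q, and its unique nontrivial automorphism is sqrt(-230) ↦ -sqrt(-230). Hence Gal(Q(sqrt(-230))/Q) = Z/2Z.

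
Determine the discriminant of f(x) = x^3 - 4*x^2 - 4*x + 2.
Δ = 1492

For x^3 + a x^2 + b x + c the discriminant is Δ = 18 a b c - 4 a^3 c + a^2 b^2 - 4 b^3 - 27 c^2.
Plug a = -4, b = -4, c = 2:
  18*(-4)*(-4)*(2) - 4*(-4)^3*(2) + (-4)^2*(-4)^2 - 4*(-4)^3 - 27*(2)^2
  = 576 + (512) + 256 + (256) + (-108)
  = 1492.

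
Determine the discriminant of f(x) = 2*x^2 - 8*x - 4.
Δ = 96

For a quadratic a x^2 + b x + c the discriminant is Δ = b^2 - 4ac = (-8)^2 - 4*(2)*(-4) = 64 - (-32) = 96.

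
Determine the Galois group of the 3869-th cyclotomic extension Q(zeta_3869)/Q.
|Gal(Q(zeta_3869)/Q)| = phi(3869) = 3744; group ≅ (Z/3869Z)^* ≅ Z/52Z × Z/72Z

The n-th cyclotomic polynomial Φ_3869(x) is the minimal polynomial of zeta_3869 over Q and has degree phi(3869) = 3744. So Q(zeta_3869) is a degree-3744 Galois extension with Galois group (Z/3869Z)^*. By CRT, (Z/3869Z)^* ≅ (Z/53Z)^* × (Z/73Z)^*. Each prime-power unit group is (Z/53Z)^* ≅ Z/52Z; (Z/73Z)^* ≅ Z/72Z. Hence Gal(Q(zeta_3869)/Q) ≅ Z/52Z × Z/72Z.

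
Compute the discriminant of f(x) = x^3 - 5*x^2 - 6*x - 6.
Δ = -5448

For x^3 + a x^2 + b x + c the discriminant is Δ = 18 a b c - 4 a^3 c + a^2 b^2 - 4 b^3 - 27 c^2.
Plug a = -5, b = -6, c = -6:
  18*(-5)*(-6)*(-6) - 4*(-5)^3*(-6) + (-5)^2*(-6)^2 - 4*(-6)^3 - 27*(-6)^2
  = -3240 + (-3000) + 900 + (864) + (-972)
  = -5448.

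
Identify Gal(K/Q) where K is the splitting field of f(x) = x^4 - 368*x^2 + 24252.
Gal(K/Q) = V_4 (Klein four-group, Z/2Z × Z/2Z)

f factors as (x^2 - 282)(x^2 - 86), so the splitting field is K = Q(sqrt(282), sqrt(86)). The elements 282, 86, 24252 are all non-squares in Q, so sqrt(282) and sqrt(86) generate independent quadratic extensions. Thus [K:Q] = 4 and Gal(K/Q) is generated by the two order-2 automorphisms sqrt(282) ↦ -sqrt(282) and sqrt(86) ↦ -sqrt(86), giving V_4.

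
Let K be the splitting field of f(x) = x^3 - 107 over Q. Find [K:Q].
[K:Q] = 6

x^3 - 107 has one real root r = 107^(1/3) and two complex roots r*zeta_3, r*zeta_3^2 where zeta_3 = e^(2*pi*i/3). The splitting field is Q(r, zeta_3). [Q(r):Q] = 3 and [Q(zeta_3):Q] = 2 with gcd = 1, so [Q(r, zeta_3):Q] = 3 * 2 = 6.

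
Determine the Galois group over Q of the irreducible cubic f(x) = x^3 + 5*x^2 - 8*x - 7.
Gal(K/Q) = S_3 (symmetric group of order 6)

Compute the discriminant of x^3 + (5)*x^2 + (-8)*x + (-7): Δ = 10865. Since Δ is not a rational square, the Galois group is not contained in A_3; it must be the full S_3 (irreducibility of the cubic rules out anything smaller).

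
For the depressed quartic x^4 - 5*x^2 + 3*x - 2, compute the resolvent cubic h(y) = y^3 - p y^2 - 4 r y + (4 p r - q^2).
h(y) = y^3 + 5*y^2 + 8*y + 31

Identify coefficients: p = -5, q = 3, r = -2.
Plug into h(y) = y^3 - p y^2 - 4 r y + (4 p r - q^2):
  h(y) = y^3 - (-5) y^2 - 4*(-2) y + (4*(-5)*(-2) - (3)^2)
       = y^3 + (5) y^2 + (8) y + (31).
Simplifying: h(y) = y^3 + 5*y^2 + 8*y + 31.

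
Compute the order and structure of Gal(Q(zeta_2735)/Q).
|Gal(Q(zeta_2735)/Q)| = phi(2735) = 2184; group ≅ (Z/2735Z)^* ≅ Z/4Z × Z/546Z

The n-th cyclotomic polynomial Φ_2735(x) is the minimal polynomial of zeta_2735 over Q and has degree phi(2735) = 2184. So Q(zeta_2735) is a degree-2184 Galois extension with Galois group (Z/2735Z)^*. By CRT, (Z/2735Z)^* ≅ (Z/5Z)^* × (Z/547Z)^*. Each prime-power unit group is (Z/5Z)^* ≅ Z/4Z; (Z/547Z)^* ≅ Z/546Z. Hence Gal(Q(zeta_2735)/Q) ≅ Z/4Z × Z/546Z.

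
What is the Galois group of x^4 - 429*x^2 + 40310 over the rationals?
Gal(K/Q) = V_4 (Klein four-group, Z/2Z × Z/2Z)

f factors as (x^2 - 290)(x^2 - 139), so the splitting field is K = Q(sqrt(290), sqrt(139)). The elements 290, 139, 40310 are all non-squares in Q, so sqrt(290) and sqrt(139) generate independent quadratic extensions. Thus [K:Q] = 4 and Gal(K/Q) is generated by the two order-2 automorphisms sqrt(290) ↦ -sqrt(290) and sqrt(139) ↦ -sqrt(139), giving V_4.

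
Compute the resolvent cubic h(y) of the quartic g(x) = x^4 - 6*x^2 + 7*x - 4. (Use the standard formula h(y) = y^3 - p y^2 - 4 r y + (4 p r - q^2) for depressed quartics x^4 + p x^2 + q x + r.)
h(y) = y^3 + 6*y^2 + 16*y + 47

Identify coefficients: p = -6, q = 7, r = -4.
Plug into h(y) = y^3 - p y^2 - 4 r y + (4 p r - q^2):
  h(y) = y^3 - (-6) y^2 - 4*(-4) y + (4*(-6)*(-4) - (7)^2)
       = y^3 + (6) y^2 + (16) y + (47).
Simplifying: h(y) = y^3 + 6*y^2 + 16*y + 47.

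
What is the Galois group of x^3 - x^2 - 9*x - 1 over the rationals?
Gal(K/Q) = S_3 (symmetric group of order 6)

Compute the discriminant of x^3 + (-1)*x^2 + (-9)*x + (-1): Δ = 2804. Since Δ is not a rational square, the Galois group is not contained in A_3; it must be the full S_3 (irreducibility of the cubic rules out anything smaller).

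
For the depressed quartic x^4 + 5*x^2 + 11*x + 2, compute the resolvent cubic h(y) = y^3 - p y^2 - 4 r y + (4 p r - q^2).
h(y) = y^3 - 5*y^2 - 8*y - 81

Identify coefficients: p = 5, q = 11, r = 2.
Plug into h(y) = y^3 - p y^2 - 4 r y + (4 p r - q^2):
  h(y) = y^3 - (5) y^2 - 4*(2) y + (4*(5)*(2) - (11)^2)
       = y^3 + (-5) y^2 + (-8) y + (-81).
Simplifying: h(y) = y^3 - 5*y^2 - 8*y - 81.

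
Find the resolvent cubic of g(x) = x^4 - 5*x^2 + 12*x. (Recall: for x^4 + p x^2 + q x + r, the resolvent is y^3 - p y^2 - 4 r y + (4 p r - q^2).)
h(y) = y^3 + 5*y^2 - 144

Identify coefficients: p = -5, q = 12, r = 0.
Plug into h(y) = y^3 - p y^2 - 4 r y + (4 p r - q^2):
  h(y) = y^3 - (-5) y^2 - 4*(0) y + (4*(-5)*(0) - (12)^2)
       = y^3 + (5) y^2 + (0) y + (-144).
Simplifying: h(y) = y^3 + 5*y^2 - 144.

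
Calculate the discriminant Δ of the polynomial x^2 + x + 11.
Δ = -43

For a quadratic a x^2 + b x + c the discriminant is Δ = b^2 - 4ac = (1)^2 - 4*(1)*(11) = 1 - (44) = -43.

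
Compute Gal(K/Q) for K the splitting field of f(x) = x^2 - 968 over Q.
Gal(K/Q) = Z/2Z (cyclic of order 2)

x^2 - 968 is irreducible over Q since 968 is not a rational square. The splitting field Q(sqrt(968)) has degree 2 over Q, and its unique nontrivial automorphism is sqrt(968) ↦ -sqrt(968). Hence Gal(Q(sqrt(968))/Q) = Z/2Z.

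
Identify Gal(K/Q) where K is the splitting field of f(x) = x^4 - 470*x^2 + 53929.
Gal(K/Q) = V_4 (Klein four-group, Z/2Z × Z/2Z)

f factors as (x^2 - 271)(x^2 - 199), so the splitting field is K = Q(sqrt(271), sqrt(199)). The elements 271, 199, 53929 are all non-squares in Q, so sqrt(271) and sqrt(199) generate independent quadratic extensions. Thus [K:Q] = 4 and Gal(K/Q) is generated by the two order-2 automorphisms sqrt(271) ↦ -sqrt(271) and sqrt(199) ↦ -sqrt(199), giving V_4.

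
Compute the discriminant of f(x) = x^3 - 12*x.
Δ = 6912

For a depressed cubic x^3 + p x + q the discriminant is Δ = -4 p^3 - 27 q^2 = -4*(-12)^3 - 27*(0)^2 = 6912 - 0 = 6912.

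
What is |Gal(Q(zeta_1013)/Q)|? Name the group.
|Gal(Q(zeta_1013)/Q)| = phi(1013) = 1012; group ≅ (Z/1013Z)^* ≅ Z/1012Z

The n-th cyclotomic polynomial Φ_1013(x) is the minimal polynomial of zeta_1013 over Q and has degree phi(1013) = 1012. So Q(zeta_1013) is a degree-1012 Galois extension with Galois group (Z/1013Z)^*. (Z/1013Z)^* is cyclic since 1013 is an odd prime power (or 4). Hence Gal(Q(zeta_1013)/Q) ≅ Z/1012Z.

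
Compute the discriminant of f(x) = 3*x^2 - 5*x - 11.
Δ = 157

For a quadratic a x^2 + b x + c the discriminant is Δ = b^2 - 4ac = (-5)^2 - 4*(3)*(-11) = 25 - (-132) = 157.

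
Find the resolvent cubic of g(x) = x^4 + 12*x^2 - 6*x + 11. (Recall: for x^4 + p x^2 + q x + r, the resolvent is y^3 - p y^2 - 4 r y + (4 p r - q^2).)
h(y) = y^3 - 12*y^2 - 44*y + 492

Identify coefficients: p = 12, q = -6, r = 11.
Plug into h(y) = y^3 - p y^2 - 4 r y + (4 p r - q^2):
  h(y) = y^3 - (12) y^2 - 4*(11) y + (4*(12)*(11) - (-6)^2)
       = y^3 + (-12) y^2 + (-44) y + (492).
Simplifying: h(y) = y^3 - 12*y^2 - 44*y + 492.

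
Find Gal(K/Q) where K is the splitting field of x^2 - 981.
Gal(K/Q) = Z/2Z (cyclic of order 2)

x^2 - 981 is irreducible over Q since 981 is not a rational square. The splitting field Q(sqrt(981)) has degree 2 over Q, and its unique nontrivial automorphism is sqrt(981) ↦ -sqrt(981). Hence Gal(Q(sqrt(981))/Q) = Z/2Z.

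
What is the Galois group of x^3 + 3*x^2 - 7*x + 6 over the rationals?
Gal(K/Q) = S_3 (symmetric group of order 6)

Compute the discriminant of x^3 + (3)*x^2 + (-7)*x + (6): Δ = -2075. Since Δ is not a rational square, the Galois group is not contained in A_3; it must be the full S_3 (irreducibility of the cubic rules out anything smaller).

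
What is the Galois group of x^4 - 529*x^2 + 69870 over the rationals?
Gal(K/Q) = V_4 (Klein four-group, Z/2Z × Z/2Z)

f factors as (x^2 - 255)(x^2 - 274), so the splitting field is K = Q(sqrt(255), sqrt(274)). The elements 255, 274, 69870 are all non-squares in Q, so sqrt(255) and sqrt(274) generate independent quadratic extensions. Thus [K:Q] = 4 and Gal(K/Q) is generated by the two order-2 automorphisms sqrt(255) ↦ -sqrt(255) and sqrt(274) ↦ -sqrt(274), giving V_4.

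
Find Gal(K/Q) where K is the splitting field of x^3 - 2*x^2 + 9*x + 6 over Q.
Gal(K/Q) = S_3 (symmetric group of order 6)

Compute the discriminant of x^3 + (-2)*x^2 + (9)*x + (6): Δ = -5316. Since Δ is not a rational square, the Galois group is not contained in A_3; it must be the full S_3 (irreducibility of the cubic rules out anything smaller).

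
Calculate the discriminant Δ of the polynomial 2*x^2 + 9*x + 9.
Δ = 9

For a quadratic a x^2 + b x + c the discriminant is Δ = b^2 - 4ac = (9)^2 - 4*(2)*(9) = 81 - (72) = 9.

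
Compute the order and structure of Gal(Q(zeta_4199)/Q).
|Gal(Q(zeta_4199)/Q)| = phi(4199) = 3456; group ≅ (Z/4199Z)^* ≅ Z/12Z × Z/16Z × Z/18Z

The n-th cyclotomic polynomial Φ_4199(x) is the minimal polynomial of zeta_4199 over Q and has degree phi(4199) = 3456. So Q(zeta_4199) is a degree-3456 Galois extension with Galois group (Z/4199Z)^*. By CRT, (Z/4199Z)^* ≅ (Z/13Z)^* × (Z/17Z)^* × (Z/19Z)^*. Each prime-power unit group is (Z/13Z)^* ≅ Z/12Z; (Z/17Z)^* ≅ Z/16Z; (Z/19Z)^* ≅ Z/18Z. Hence Gal(Q(zeta_4199)/Q) ≅ Z/12Z × Z/16Z × Z/18Z.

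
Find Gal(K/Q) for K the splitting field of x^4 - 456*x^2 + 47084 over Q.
Gal(K/Q) = V_4 (Klein four-group, Z/2Z × Z/2Z)

f factors as (x^2 - 298)(x^2 - 158), so the splitting field is K = Q(sqrt(298), sqrt(158)). The elements 298, 158, 47084 are all non-squares in Q, so sqrt(298) and sqrt(158) generate independent quadratic extensions. Thus [K:Q] = 4 and Gal(K/Q) is generated by the two order-2 automorphisms sqrt(298) ↦ -sqrt(298) and sqrt(158) ↦ -sqrt(158), giving V_4.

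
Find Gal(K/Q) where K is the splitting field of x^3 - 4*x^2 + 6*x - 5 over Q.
Gal(K/Q) = S_3 (symmetric group of order 6)

Compute the discriminant of x^3 + (-4)*x^2 + (6)*x + (-5): Δ = -83. Since Δ is not a rational square, the Galois group is not contained in A_3; it must be the full S_3 (irreducibility of the cubic rules out anything smaller).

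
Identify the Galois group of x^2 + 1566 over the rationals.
Gal(K/Q) = Z/2Z (cyclic of order 2)

x^2 + 1566 is irreducible over Q since -1566 is not a rational square. The splitting field Q(sqrt(-1566)) has degree 2 over Q, and its unique nontrivial automorphism is sqrt(-1566) ↦ -sqrt(-1566). Hence Gal(Q(sqrt(-1566))/Q) = Z/2Z.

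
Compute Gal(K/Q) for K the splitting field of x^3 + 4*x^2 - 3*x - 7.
Gal(K/Q) = S_3 (symmetric group of order 6)

Compute the discriminant of x^3 + (4)*x^2 + (-3)*x + (-7): Δ = 2233. Since Δ is not a rational square, the Galois group is not contained in A_3; it must be the full S_3 (irreducibility of the cubic rules out anything smaller).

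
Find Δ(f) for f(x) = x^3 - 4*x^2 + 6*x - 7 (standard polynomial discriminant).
Δ = -379

For x^3 + a x^2 + b x + c the discriminant is Δ = 18 a b c - 4 a^3 c + a^2 b^2 - 4 b^3 - 27 c^2.
Plug a = -4, b = 6, c = -7:
  18*(-4)*(6)*(-7) - 4*(-4)^3*(-7) + (-4)^2*(6)^2 - 4*(6)^3 - 27*(-7)^2
  = 3024 + (-1792) + 576 + (-864) + (-1323)
  = -379.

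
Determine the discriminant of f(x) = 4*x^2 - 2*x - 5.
Δ = 84

For a quadratic a x^2 + b x + c the discriminant is Δ = b^2 - 4ac = (-2)^2 - 4*(4)*(-5) = 4 - (-80) = 84.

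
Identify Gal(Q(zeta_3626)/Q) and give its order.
|Gal(Q(zeta_3626)/Q)| = phi(3626) = 1512; group ≅ (Z/3626Z)^* ≅ Z/36Z × Z/42Z

The n-th cyclotomic polynomial Φ_3626(x) is the minimal polynomial of zeta_3626 over Q and has degree phi(3626) = 1512. So Q(zeta_3626) is a degree-1512 Galois extension with Galois group (Z/3626Z)^*. By CRT, (Z/3626Z)^* ≅ (Z/2Z)^* × (Z/49Z)^* × (Z/37Z)^*. Each prime-power unit group is (Z/2Z)^* ≅ trivial group (order 1); (Z/49Z)^* ≅ Z/42Z; (Z/37Z)^* ≅ Z/36Z. Hence Gal(Q(zeta_3626)/Q) ≅ Z/36Z × Z/42Z.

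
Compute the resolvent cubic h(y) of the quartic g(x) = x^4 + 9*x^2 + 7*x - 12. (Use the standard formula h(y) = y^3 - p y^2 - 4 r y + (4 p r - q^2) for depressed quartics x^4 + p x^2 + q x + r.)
h(y) = y^3 - 9*y^2 + 48*y - 481

Identify coefficients: p = 9, q = 7, r = -12.
Plug into h(y) = y^3 - p y^2 - 4 r y + (4 p r - q^2):
  h(y) = y^3 - (9) y^2 - 4*(-12) y + (4*(9)*(-12) - (7)^2)
       = y^3 + (-9) y^2 + (48) y + (-481).
Simplifying: h(y) = y^3 - 9*y^2 + 48*y - 481.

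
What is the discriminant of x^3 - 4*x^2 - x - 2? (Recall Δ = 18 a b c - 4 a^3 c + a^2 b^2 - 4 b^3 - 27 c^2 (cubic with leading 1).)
Δ = -744

For x^3 + a x^2 + b x + c the discriminant is Δ = 18 a b c - 4 a^3 c + a^2 b^2 - 4 b^3 - 27 c^2.
Plug a = -4, b = -1, c = -2:
  18*(-4)*(-1)*(-2) - 4*(-4)^3*(-2) + (-4)^2*(-1)^2 - 4*(-1)^3 - 27*(-2)^2
  = -144 + (-512) + 16 + (4) + (-108)
  = -744.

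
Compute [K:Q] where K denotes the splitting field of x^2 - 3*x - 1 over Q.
[K:Q] = 2

The discriminant of x^2 + (-3)*x + (-1) is b^2 - 4c = 9 - (-4) = 13. Since 13 is not a perfect square in Q, the polynomial is irreducible over Q. Its two roots generate a degree-2 extension, so [K:Q] = 2.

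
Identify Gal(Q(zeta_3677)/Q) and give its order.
|Gal(Q(zeta_3677)/Q)| = phi(3677) = 3676; group ≅ (Z/3677Z)^* ≅ Z/3676Z

The n-th cyclotomic polynomial Φ_3677(x) is the minimal polynomial of zeta_3677 over Q and has degree phi(3677) = 3676. So Q(zeta_3677) is a degree-3676 Galois extension with Galois group (Z/3677Z)^*. (Z/3677Z)^* is cyclic since 3677 is an odd prime power (or 4). Hence Gal(Q(zeta_3677)/Q) ≅ Z/3676Z.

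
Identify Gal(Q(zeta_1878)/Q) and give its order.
|Gal(Q(zeta_1878)/Q)| = phi(1878) = 624; group ≅ (Z/1878Z)^* ≅ Z/2Z × Z/312Z

The n-th cyclotomic polynomial Φ_1878(x) is the minimal polynomial of zeta_1878 over Q and has degree phi(1878) = 624. So Q(zeta_1878) is a degree-624 Galois extension with Galois group (Z/1878Z)^*. By CRT, (Z/1878Z)^* ≅ (Z/2Z)^* × (Z/3Z)^* × (Z/313Z)^*. Each prime-power unit group is (Z/2Z)^* ≅ trivial group (order 1); (Z/3Z)^* ≅ Z/2Z; (Z/313Z)^* ≅ Z/312Z. Hence Gal(Q(zeta_1878)/Q) ≅ Z/2Z × Z/312Z.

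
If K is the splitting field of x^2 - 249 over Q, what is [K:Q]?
[K:Q] = 2

The polynomial x^2 - 249 is irreducible over Q since 249 is not a perfect square. Its splitting field is Q(sqrt(249)), which has degree 2 over Q.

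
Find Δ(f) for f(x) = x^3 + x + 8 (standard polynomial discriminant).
Δ = -1732

For x^3 + a x^2 + b x + c the discriminant is Δ = 18 a b c - 4 a^3 c + a^2 b^2 - 4 b^3 - 27 c^2.
Plug a = 0, b = 1, c = 8:
  18*(0)*(1)*(8) - 4*(0)^3*(8) + (0)^2*(1)^2 - 4*(1)^3 - 27*(8)^2
  = 0 + (0) + 0 + (-4) + (-1728)
  = -1732.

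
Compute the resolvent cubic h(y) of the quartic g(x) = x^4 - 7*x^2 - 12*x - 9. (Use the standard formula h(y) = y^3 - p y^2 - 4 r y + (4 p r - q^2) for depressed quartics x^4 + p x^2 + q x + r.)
h(y) = y^3 + 7*y^2 + 36*y + 108

Identify coefficients: p = -7, q = -12, r = -9.
Plug into h(y) = y^3 - p y^2 - 4 r y + (4 p r - q^2):
  h(y) = y^3 - (-7) y^2 - 4*(-9) y + (4*(-7)*(-9) - (-12)^2)
       = y^3 + (7) y^2 + (36) y + (108).
Simplifying: h(y) = y^3 + 7*y^2 + 36*y + 108.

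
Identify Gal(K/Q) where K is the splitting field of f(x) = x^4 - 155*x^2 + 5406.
Gal(K/Q) = V_4 (Klein four-group, Z/2Z × Z/2Z)

f factors as (x^2 - 102)(x^2 - 53), so the splitting field is K = Q(sqrt(102), sqrt(53)). The elements 102, 53, 5406 are all non-squares in Q, so sqrt(102) and sqrt(53) generate independent quadratic extensions. Thus [K:Q] = 4 and Gal(K/Q) is generated by the two order-2 automorphisms sqrt(102) ↦ -sqrt(102) and sqrt(53) ↦ -sqrt(53), giving V_4.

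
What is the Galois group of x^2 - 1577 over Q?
Gal(K/Q) = Z/2Z (cyclic of order 2)

x^2 - 1577 is irreducible over Q since 1577 is not a rational square. The splitting field Q(sqrt(1577)) has degree 2 over Q, and its unique nontrivial automorphism is sqrt(1577) ↦ -sqrt(1577). Hence Gal(Q(sqrt(1577))/Q) = Z/2Z.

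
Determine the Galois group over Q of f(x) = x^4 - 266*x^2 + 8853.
Gal(K/Q) = V_4 (Klein four-group, Z/2Z × Z/2Z)

f factors as (x^2 - 39)(x^2 - 227), so the splitting field is K = Q(sqrt(39), sqrt(227)). The elements 39, 227, 8853 are all non-squares in Q, so sqrt(39) and sqrt(227) generate independent quadratic extensions. Thus [K:Q] = 4 and Gal(K/Q) is generated by the two order-2 automorphisms sqrt(39) ↦ -sqrt(39) and sqrt(227) ↦ -sqrt(227), giving V_4.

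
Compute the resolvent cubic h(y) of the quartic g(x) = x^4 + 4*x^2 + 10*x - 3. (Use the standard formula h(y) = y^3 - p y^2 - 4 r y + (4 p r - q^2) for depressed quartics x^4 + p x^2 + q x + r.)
h(y) = y^3 - 4*y^2 + 12*y - 148

Identify coefficients: p = 4, q = 10, r = -3.
Plug into h(y) = y^3 - p y^2 - 4 r y + (4 p r - q^2):
  h(y) = y^3 - (4) y^2 - 4*(-3) y + (4*(4)*(-3) - (10)^2)
       = y^3 + (-4) y^2 + (12) y + (-148).
Simplifying: h(y) = y^3 - 4*y^2 + 12*y - 148.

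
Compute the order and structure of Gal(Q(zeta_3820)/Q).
|Gal(Q(zeta_3820)/Q)| = phi(3820) = 1520; group ≅ (Z/3820Z)^* ≅ Z/2Z × Z/4Z × Z/190Z

The n-th cyclotomic polynomial Φ_3820(x) is the minimal polynomial of zeta_3820 over Q and has degree phi(3820) = 1520. So Q(zeta_3820) is a degree-1520 Galois extension with Galois group (Z/3820Z)^*. By CRT, (Z/3820Z)^* ≅ (Z/4Z)^* × (Z/5Z)^* × (Z/191Z)^*. Each prime-power unit group is (Z/4Z)^* ≅ Z/2Z; (Z/5Z)^* ≅ Z/4Z; (Z/191Z)^* ≅ Z/190Z. Hence Gal(Q(zeta_3820)/Q) ≅ Z/2Z × Z/4Z × Z/190Z.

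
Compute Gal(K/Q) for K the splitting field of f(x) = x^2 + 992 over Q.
Gal(K/Q) = Z/2Z (cyclic of order 2)

x^2 + 992 is irreducible over Q since -992 is not a rational square. The splitting field Q(sqrt(-992)) has degree 2 over Q, and its unique nontrivial automorphism is sqrt(-992) ↦ -sqrt(-992). Hence Gal(Q(sqrt(-992))/Q) = Z/2Z.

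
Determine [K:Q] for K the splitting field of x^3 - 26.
[K:Q] = 6

x^3 - 26 has one real root r = 26^(1/3) and two complex roots r*zeta_3, r*zeta_3^2 where zeta_3 = e^(2*pi*i/3). The splitting field is Q(r, zeta_3). [Q(r):Q] = 3 and [Q(zeta_3):Q] = 2 with gcd = 1, so [Q(r, zeta_3):Q] = 3 * 2 = 6.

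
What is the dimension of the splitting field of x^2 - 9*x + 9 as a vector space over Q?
[K:Q] = 2

The discriminant of x^2 + (-9)*x + (9) is b^2 - 4c = 81 - (36) = 45. Since 45 is not a perfect square in Q, the polynomial is irreducible over Q. Its two roots generate a degree-2 extension, so [K:Q] = 2.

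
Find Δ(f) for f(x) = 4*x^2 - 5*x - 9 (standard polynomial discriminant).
Δ = 169

For a quadratic a x^2 + b x + c the discriminant is Δ = b^2 - 4ac = (-5)^2 - 4*(4)*(-9) = 25 - (-144) = 169.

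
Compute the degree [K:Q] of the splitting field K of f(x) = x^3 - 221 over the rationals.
[K:Q] = 6

x^3 - 221 has one real root r = 221^(1/3) and two complex roots r*zeta_3, r*zeta_3^2 where zeta_3 = e^(2*pi*i/3). The splitting field is Q(r, zeta_3). [Q(r):Q] = 3 and [Q(zeta_3):Q] = 2 with gcd = 1, so [Q(r, zeta_3):Q] = 3 * 2 = 6.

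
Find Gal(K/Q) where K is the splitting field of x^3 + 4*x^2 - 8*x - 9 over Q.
Gal(K/Q) = S_3 (symmetric group of order 6)

Compute the discriminant of x^3 + (4)*x^2 + (-8)*x + (-9): Δ = 8373. Since Δ is not a rational square, the Galois group is not contained in A_3; it must be the full S_3 (irreducibility of the cubic rules out anything smaller).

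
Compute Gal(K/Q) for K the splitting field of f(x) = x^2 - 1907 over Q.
Gal(K/Q) = Z/2Z (cyclic of order 2)

x^2 - 1907 is irreducible over Q since 1907 is not a rational square. The splitting field Q(sqrt(1907)) has degree 2 over Q, and its unique nontrivial automorphism is sqrt(1907) ↦ -sqrt(1907). Hence Gal(Q(sqrt(1907))/Q) = Z/2Z.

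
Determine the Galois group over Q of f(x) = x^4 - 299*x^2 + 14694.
Gal(K/Q) = V_4 (Klein four-group, Z/2Z × Z/2Z)

f factors as (x^2 - 237)(x^2 - 62), so the splitting field is K = Q(sqrt(237), sqrt(62)). The elements 237, 62, 14694 are all non-squares in Q, so sqrt(237) and sqrt(62) generate independent quadratic extensions. Thus [K:Q] = 4 and Gal(K/Q) is generated by the two order-2 automorphisms sqrt(237) ↦ -sqrt(237) and sqrt(62) ↦ -sqrt(62), giving V_4.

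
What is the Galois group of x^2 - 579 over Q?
Gal(K/Q) = Z/2Z (cyclic of order 2)

x^2 - 579 is irreducible over Q since 579 is not a rational square. The splitting field Q(sqrt(579)) has degree 2 over Q, and its unique nontrivial automorphism is sqrt(579) ↦ -sqrt(579). Hence Gal(Q(sqrt(579))/Q) = Z/2Z.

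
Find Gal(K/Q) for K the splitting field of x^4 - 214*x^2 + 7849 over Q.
Gal(K/Q) = V_4 (Klein four-group, Z/2Z × Z/2Z)

f factors as (x^2 - 47)(x^2 - 167), so the splitting field is K = Q(sqrt(47), sqrt(167)). The elements 47, 167, 7849 are all non-squares in Q, so sqrt(47) and sqrt(167) generate independent quadratic extensions. Thus [K:Q] = 4 and Gal(K/Q) is generated by the two order-2 automorphisms sqrt(47) ↦ -sqrt(47) and sqrt(167) ↦ -sqrt(167), giving V_4.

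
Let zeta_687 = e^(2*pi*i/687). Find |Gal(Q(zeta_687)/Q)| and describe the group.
|Gal(Q(zeta_687)/Q)| = phi(687) = 456; group ≅ (Z/687Z)^* ≅ Z/2Z × Z/228Z

The n-th cyclotomic polynomial Φ_687(x) is the minimal polynomial of zeta_687 over Q and has degree phi(687) = 456. So Q(zeta_687) is a degree-456 Galois extension with Galois group (Z/687Z)^*. By CRT, (Z/687Z)^* ≅ (Z/3Z)^* × (Z/229Z)^*. Each prime-power unit group is (Z/3Z)^* ≅ Z/2Z; (Z/229Z)^* ≅ Z/228Z. Hence Gal(Q(zeta_687)/Q) ≅ Z/2Z × Z/228Z.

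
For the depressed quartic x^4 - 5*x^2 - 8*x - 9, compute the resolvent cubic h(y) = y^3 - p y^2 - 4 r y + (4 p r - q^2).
h(y) = y^3 + 5*y^2 + 36*y + 116

Identify coefficients: p = -5, q = -8, r = -9.
Plug into h(y) = y^3 - p y^2 - 4 r y + (4 p r - q^2):
  h(y) = y^3 - (-5) y^2 - 4*(-9) y + (4*(-5)*(-9) - (-8)^2)
       = y^3 + (5) y^2 + (36) y + (116).
Simplifying: h(y) = y^3 + 5*y^2 + 36*y + 116.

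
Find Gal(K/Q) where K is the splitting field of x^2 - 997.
Gal(K/Q) = Z/2Z (cyclic of order 2)

x^2 - 997 is irreducible over Q since 997 is not a rational square. The splitting field Q(sqrt(997)) has degree 2 over Q, and its unique nontrivial automorphism is sqrt(997) ↦ -sqrt(997). Hence Gal(Q(sqrt(997))/Q) = Z/2Z.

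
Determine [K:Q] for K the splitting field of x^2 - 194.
[K:Q] = 2

The polynomial x^2 - 194 is irreducible over Q since 194 is not a perfect square. Its splitting field is Q(sqrt(194)), which has degree 2 over Q.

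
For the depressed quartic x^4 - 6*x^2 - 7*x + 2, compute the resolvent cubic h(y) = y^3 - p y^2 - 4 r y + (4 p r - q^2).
h(y) = y^3 + 6*y^2 - 8*y - 97

Identify coefficients: p = -6, q = -7, r = 2.
Plug into h(y) = y^3 - p y^2 - 4 r y + (4 p r - q^2):
  h(y) = y^3 - (-6) y^2 - 4*(2) y + (4*(-6)*(2) - (-7)^2)
       = y^3 + (6) y^2 + (-8) y + (-97).
Simplifying: h(y) = y^3 + 6*y^2 - 8*y - 97.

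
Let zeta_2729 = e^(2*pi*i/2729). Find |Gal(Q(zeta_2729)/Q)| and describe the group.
|Gal(Q(zeta_2729)/Q)| = phi(2729) = 2728; group ≅ (Z/2729Z)^* ≅ Z/2728Z

The n-th cyclotomic polynomial Φ_2729(x) is the minimal polynomial of zeta_2729 over Q and has degree phi(2729) = 2728. So Q(zeta_2729) is a degree-2728 Galois extension with Galois group (Z/2729Z)^*. (Z/2729Z)^* is cyclic since 2729 is an odd prime power (or 4). Hence Gal(Q(zeta_2729)/Q) ≅ Z/2728Z.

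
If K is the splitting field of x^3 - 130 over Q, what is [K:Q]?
[K:Q] = 6

x^3 - 130 has one real root r = 130^(1/3) and two complex roots r*zeta_3, r*zeta_3^2 where zeta_3 = e^(2*pi*i/3). The splitting field is Q(r, zeta_3). [Q(r):Q] = 3 and [Q(zeta_3):Q] = 2 with gcd = 1, so [Q(r, zeta_3):Q] = 3 * 2 = 6.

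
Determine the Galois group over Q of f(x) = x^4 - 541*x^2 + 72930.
Gal(K/Q) = V_4 (Klein four-group, Z/2Z × Z/2Z)

f factors as (x^2 - 255)(x^2 - 286), so the splitting field is K = Q(sqrt(255), sqrt(286)). The elements 255, 286, 72930 are all non-squares in Q, so sqrt(255) and sqrt(286) generate independent quadratic extensions. Thus [K:Q] = 4 and Gal(K/Q) is generated by the two order-2 automorphisms sqrt(255) ↦ -sqrt(255) and sqrt(286) ↦ -sqrt(286), giving V_4.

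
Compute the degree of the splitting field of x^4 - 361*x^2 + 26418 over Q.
[K:Q] = 4

f factors as (x^2 - 259)(x^2 - 102); the splitting field is K = Q(sqrt(259), sqrt(102)). Since 259, 102, and 26418 are all non-squares in Q, the three subfields Q(sqrt(259)), Q(sqrt(102)), Q(sqrt(26418)) are distinct degree-2 extensions, so [K:Q] = 4 (Klein four Galois group).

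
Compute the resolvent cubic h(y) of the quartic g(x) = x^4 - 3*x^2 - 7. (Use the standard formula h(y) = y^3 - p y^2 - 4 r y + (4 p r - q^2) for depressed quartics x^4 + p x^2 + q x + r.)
h(y) = y^3 + 3*y^2 + 28*y + 84

Identify coefficients: p = -3, q = 0, r = -7.
Plug into h(y) = y^3 - p y^2 - 4 r y + (4 p r - q^2):
  h(y) = y^3 - (-3) y^2 - 4*(-7) y + (4*(-3)*(-7) - (0)^2)
       = y^3 + (3) y^2 + (28) y + (84).
Simplifying: h(y) = y^3 + 3*y^2 + 28*y + 84.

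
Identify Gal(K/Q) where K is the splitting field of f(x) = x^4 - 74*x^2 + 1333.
Gal(K/Q) = V_4 (Klein four-group, Z/2Z × Z/2Z)

f factors as (x^2 - 31)(x^2 - 43), so the splitting field is K = Q(sqrt(31), sqrt(43)). The elements 31, 43, 1333 are all non-squares in Q, so sqrt(31) and sqrt(43) generate independent quadratic extensions. Thus [K:Q] = 4 and Gal(K/Q) is generated by the two order-2 automorphisms sqrt(31) ↦ -sqrt(31) and sqrt(43) ↦ -sqrt(43), giving V_4.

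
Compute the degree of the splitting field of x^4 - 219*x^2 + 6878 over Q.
[K:Q] = 4

f factors as (x^2 - 181)(x^2 - 38); the splitting field is K = Q(sqrt(181), sqrt(38)). Since 181, 38, and 6878 are all non-squares in Q, the three subfields Q(sqrt(181)), Q(sqrt(38)), Q(sqrt(6878)) are distinct degree-2 extensions, so [K:Q] = 4 (Klein four Galois group).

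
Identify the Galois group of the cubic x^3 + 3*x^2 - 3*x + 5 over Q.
Gal(K/Q) = S_3 (symmetric group of order 6)

Compute the discriminant of x^3 + (3)*x^2 + (-3)*x + (5): Δ = -1836. Since Δ is not a rational square, the Galois group is not contained in A_3; it must be the full S_3 (irreducibility of the cubic rules out anything smaller).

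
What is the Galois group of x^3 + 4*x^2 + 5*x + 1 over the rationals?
Gal(K/Q) = S_3 (symmetric group of order 6)

Compute the discriminant of x^3 + (4)*x^2 + (5)*x + (1): Δ = -23. Since Δ is not a rational square, the Galois group is not contained in A_3; it must be the full S_3 (irreducibility of the cubic rules out anything smaller).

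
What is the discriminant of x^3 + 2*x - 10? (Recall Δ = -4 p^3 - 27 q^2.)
Δ = -2732

For a depressed cubic x^3 + p x + q the discriminant is Δ = -4 p^3 - 27 q^2 = -4*(2)^3 - 27*(-10)^2 = -32 - 2700 = -2732.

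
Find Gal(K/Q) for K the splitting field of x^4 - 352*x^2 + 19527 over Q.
Gal(K/Q) = V_4 (Klein four-group, Z/2Z × Z/2Z)

f factors as (x^2 - 69)(x^2 - 283), so the splitting field is K = Q(sqrt(69), sqrt(283)). The elements 69, 283, 19527 are all non-squares in Q, so sqrt(69) and sqrt(283) generate independent quadratic extensions. Thus [K:Q] = 4 and Gal(K/Q) is generated by the two order-2 automorphisms sqrt(69) ↦ -sqrt(69) and sqrt(283) ↦ -sqrt(283), giving V_4.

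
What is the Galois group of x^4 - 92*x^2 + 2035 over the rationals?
Gal(K/Q) = V_4 (Klein four-group, Z/2Z × Z/2Z)

f factors as (x^2 - 37)(x^2 - 55), so the splitting field is K = Q(sqrt(37), sqrt(55)). The elements 37, 55, 2035 are all non-squares in Q, so sqrt(37) and sqrt(55) generate independent quadratic extensions. Thus [K:Q] = 4 and Gal(K/Q) is generated by the two order-2 automorphisms sqrt(37) ↦ -sqrt(37) and sqrt(55) ↦ -sqrt(55), giving V_4.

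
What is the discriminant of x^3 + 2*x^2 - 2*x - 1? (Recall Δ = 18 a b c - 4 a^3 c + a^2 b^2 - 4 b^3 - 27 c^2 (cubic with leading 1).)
Δ = 125

For x^3 + a x^2 + b x + c the discriminant is Δ = 18 a b c - 4 a^3 c + a^2 b^2 - 4 b^3 - 27 c^2.
Plug a = 2, b = -2, c = -1:
  18*(2)*(-2)*(-1) - 4*(2)^3*(-1) + (2)^2*(-2)^2 - 4*(-2)^3 - 27*(-1)^2
  = 72 + (32) + 16 + (32) + (-27)
  = 125.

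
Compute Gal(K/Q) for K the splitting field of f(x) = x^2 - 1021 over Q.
Gal(K/Q) = Z/2Z (cyclic of order 2)

x^2 - 1021 is irreducible over Q since 1021 is not a rational square. The splitting field Q(sqrt(1021)) has degree 2 over Q, and its unique nontrivial automorphism is sqrt(1021) ↦ -sqrt(1021). Hence Gal(Q(sqrt(1021))/Q) = Z/2Z.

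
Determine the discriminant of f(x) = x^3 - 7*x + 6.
Δ = 400

For a depressed cubic x^3 + p x + q the discriminant is Δ = -4 p^3 - 27 q^2 = -4*(-7)^3 - 27*(6)^2 = 1372 - 972 = 400.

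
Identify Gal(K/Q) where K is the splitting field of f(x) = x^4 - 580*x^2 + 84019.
Gal(K/Q) = V_4 (Klein four-group, Z/2Z × Z/2Z)

f factors as (x^2 - 299)(x^2 - 281), so the splitting field is K = Q(sqrt(299), sqrt(281)). The elements 299, 281, 84019 are all non-squares in Q, so sqrt(299) and sqrt(281) generate independent quadratic extensions. Thus [K:Q] = 4 and Gal(K/Q) is generated by the two order-2 automorphisms sqrt(299) ↦ -sqrt(299) and sqrt(281) ↦ -sqrt(281), giving V_4.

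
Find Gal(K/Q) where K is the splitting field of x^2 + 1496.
Gal(K/Q) = Z/2Z (cyclic of order 2)

x^2 + 1496 is irreducible over Q since -1496 is not a rational square. The splitting field Q(sqrt(-1496)) has degree 2 over Q, and its unique nontrivial automorphism is sqrt(-1496) ↦ -sqrt(-1496). Hence Gal(Q(sqrt(-1496))/Q) = Z/2Z.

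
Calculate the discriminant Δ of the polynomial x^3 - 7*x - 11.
Δ = -1895

For a depressed cubic x^3 + p x + q the discriminant is Δ = -4 p^3 - 27 q^2 = -4*(-7)^3 - 27*(-11)^2 = 1372 - 3267 = -1895.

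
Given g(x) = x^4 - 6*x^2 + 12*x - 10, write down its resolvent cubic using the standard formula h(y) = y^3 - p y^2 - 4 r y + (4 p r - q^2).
h(y) = y^3 + 6*y^2 + 40*y + 96

Identify coefficients: p = -6, q = 12, r = -10.
Plug into h(y) = y^3 - p y^2 - 4 r y + (4 p r - q^2):
  h(y) = y^3 - (-6) y^2 - 4*(-10) y + (4*(-6)*(-10) - (12)^2)
       = y^3 + (6) y^2 + (40) y + (96).
Simplifying: h(y) = y^3 + 6*y^2 + 40*y + 96.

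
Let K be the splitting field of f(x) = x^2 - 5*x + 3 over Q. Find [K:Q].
[K:Q] = 2

The discriminant of x^2 + (-5)*x + (3) is b^2 - 4c = 25 - (12) = 13. Since 13 is not a perfect square in Q, the polynomial is irreducible over Q. Its two roots generate a degree-2 extension, so [K:Q] = 2.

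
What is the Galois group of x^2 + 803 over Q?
Gal(K/Q) = Z/2Z (cyclic of order 2)

x^2 + 803 is irreducible over Q since -803 is not a rational square. The splitting field Q(sqrt(-803)) has degree 2 over Q, and its unique nontrivial automorphism is sqrt(-803) ↦ -sqrt(-803). Hence Gal(Q(sqrt(-803))/Q) = Z/2Z.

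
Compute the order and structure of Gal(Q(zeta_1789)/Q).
|Gal(Q(zeta_1789)/Q)| = phi(1789) = 1788; group ≅ (Z/1789Z)^* ≅ Z/1788Z

The n-th cyclotomic polynomial Φ_1789(x) is the minimal polynomial of zeta_1789 over Q and has degree phi(1789) = 1788. So Q(zeta_1789) is a degree-1788 Galois extension with Galois group (Z/1789Z)^*. (Z/1789Z)^* is cyclic since 1789 is an odd prime power (or 4). Hence Gal(Q(zeta_1789)/Q) ≅ Z/1788Z.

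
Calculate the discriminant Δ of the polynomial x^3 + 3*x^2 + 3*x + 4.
Δ = -243

For x^3 + a x^2 + b x + c the discriminant is Δ = 18 a b c - 4 a^3 c + a^2 b^2 - 4 b^3 - 27 c^2.
Plug a = 3, b = 3, c = 4:
  18*(3)*(3)*(4) - 4*(3)^3*(4) + (3)^2*(3)^2 - 4*(3)^3 - 27*(4)^2
  = 648 + (-432) + 81 + (-108) + (-432)
  = -243.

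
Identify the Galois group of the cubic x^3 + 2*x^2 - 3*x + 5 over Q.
Gal(K/Q) = S_3 (symmetric group of order 6)

Compute the discriminant of x^3 + (2)*x^2 + (-3)*x + (5): Δ = -1231. Since Δ is not a rational square, the Galois group is not contained in A_3; it must be the full S_3 (irreducibility of the cubic rules out anything smaller).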